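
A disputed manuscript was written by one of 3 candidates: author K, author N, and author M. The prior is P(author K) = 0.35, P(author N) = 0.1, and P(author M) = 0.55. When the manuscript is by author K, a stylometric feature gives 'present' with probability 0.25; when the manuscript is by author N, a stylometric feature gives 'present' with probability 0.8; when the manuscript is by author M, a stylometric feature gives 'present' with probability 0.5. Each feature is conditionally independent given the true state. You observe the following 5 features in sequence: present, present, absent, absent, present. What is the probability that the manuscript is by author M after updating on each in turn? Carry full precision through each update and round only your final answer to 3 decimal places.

0.770

After 'present': normaliser = 0.25·0.3500 + 0.8·0.1000 + 0.5·0.5500; P(author K) ≈ 0.1977, P(author N) ≈ 0.1808, P(author M) ≈ 0.6215
After 'present': normaliser = 0.25·0.1977 + 0.8·0.1808 + 0.5·0.6215; P(author K) ≈ 0.0979, P(author N) ≈ 0.2865, P(author M) ≈ 0.6156
After 'absent': normaliser = 0.75·0.0979 + 0.2·0.2865 + 0.5·0.6156; P(author K) ≈ 0.1675, P(author N) ≈ 0.1307, P(author M) ≈ 0.7018
After 'absent': normaliser = 0.75·0.1675 + 0.2·0.1307 + 0.5·0.7018; P(author K) ≈ 0.2499, P(author N) ≈ 0.0520, P(author M) ≈ 0.6981
After 'present': normaliser = 0.25·0.2499 + 0.8·0.0520 + 0.5·0.6981; P(author K) ≈ 0.1379, P(author N) ≈ 0.0918, P(author M) ≈ 0.7703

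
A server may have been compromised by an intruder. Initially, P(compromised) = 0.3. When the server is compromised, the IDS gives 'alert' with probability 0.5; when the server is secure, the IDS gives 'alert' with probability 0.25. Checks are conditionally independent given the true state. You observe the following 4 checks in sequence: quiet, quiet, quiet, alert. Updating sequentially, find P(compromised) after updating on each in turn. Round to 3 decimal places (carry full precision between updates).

After 'quiet': P(compromised) = 0.5·0.3000 / (0.5·0.3000 + 0.75·0.7000) ≈ 0.2222
After 'quiet': P(compromised) = 0.5·0.2222 / (0.5·0.2222 + 0.75·0.7778) ≈ 0.1600
After 'quiet': P(compromised) = 0.5·0.1600 / (0.5·0.1600 + 0.75·0.8400) ≈ 0.1127
After 'alert': P(compromised) = 0.5·0.1127 / (0.5·0.1127 + 0.25·0.8873) ≈ 0.2025

0.203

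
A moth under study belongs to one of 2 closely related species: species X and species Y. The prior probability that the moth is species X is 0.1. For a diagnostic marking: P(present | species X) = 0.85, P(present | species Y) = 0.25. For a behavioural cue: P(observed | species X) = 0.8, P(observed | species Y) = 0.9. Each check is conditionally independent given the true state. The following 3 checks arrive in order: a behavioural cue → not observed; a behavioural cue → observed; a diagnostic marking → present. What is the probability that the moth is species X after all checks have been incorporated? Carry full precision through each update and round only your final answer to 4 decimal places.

0.4018

After a behavioural cue='not observed': P(species X) = 0.2·0.1000 / (0.2·0.1000 + 0.1·0.9000) ≈ 0.1818
After a behavioural cue='observed': P(species X) = 0.8·0.1818 / (0.8·0.1818 + 0.9·0.8182) ≈ 0.1649
After a diagnostic marking='present': P(species X) = 0.85·0.1649 / (0.85·0.1649 + 0.25·0.8351) ≈ 0.4018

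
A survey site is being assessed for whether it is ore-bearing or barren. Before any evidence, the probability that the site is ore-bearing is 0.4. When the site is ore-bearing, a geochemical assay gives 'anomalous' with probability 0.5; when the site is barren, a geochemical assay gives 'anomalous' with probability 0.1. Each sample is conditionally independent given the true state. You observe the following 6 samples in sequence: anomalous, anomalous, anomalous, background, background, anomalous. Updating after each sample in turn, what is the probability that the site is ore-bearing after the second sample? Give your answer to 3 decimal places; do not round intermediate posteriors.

0.943

After 'anomalous': P(ore) = 0.5·0.4000 / (0.5·0.4000 + 0.1·0.6000) ≈ 0.7692
After 'anomalous': P(ore) = 0.5·0.7692 / (0.5·0.7692 + 0.1·0.2308) ≈ 0.9434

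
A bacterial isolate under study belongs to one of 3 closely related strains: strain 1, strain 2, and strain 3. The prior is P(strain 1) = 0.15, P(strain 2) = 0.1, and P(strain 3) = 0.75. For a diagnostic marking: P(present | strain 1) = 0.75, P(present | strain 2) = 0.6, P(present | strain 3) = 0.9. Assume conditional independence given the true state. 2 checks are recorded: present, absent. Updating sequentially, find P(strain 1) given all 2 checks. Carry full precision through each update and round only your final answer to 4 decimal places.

0.2351

After 'present': normaliser = 0.75·0.1500 + 0.6·0.1000 + 0.9·0.7500; P(strain 1) ≈ 0.1327, P(strain 2) ≈ 0.0708, P(strain 3) ≈ 0.7965
After 'absent': normaliser = 0.25·0.1327 + 0.4·0.0708 + 0.1·0.7965; P(strain 1) ≈ 0.2351, P(strain 2) ≈ 0.2006, P(strain 3) ≈ 0.5643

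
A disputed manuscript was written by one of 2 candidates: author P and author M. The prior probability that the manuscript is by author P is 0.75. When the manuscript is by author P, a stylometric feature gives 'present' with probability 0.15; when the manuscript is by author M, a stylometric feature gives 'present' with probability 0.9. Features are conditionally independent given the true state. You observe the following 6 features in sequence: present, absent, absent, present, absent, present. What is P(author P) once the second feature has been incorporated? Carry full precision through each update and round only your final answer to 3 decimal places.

0.810

Each posterior becomes the prior for the next update.
After 'present': P(author P) = 0.15·0.7500 / (0.15·0.7500 + 0.9·0.2500) ≈ 0.3333
After 'absent': P(author P) = 0.85·0.3333 / (0.85·0.3333 + 0.1·0.6667) ≈ 0.8095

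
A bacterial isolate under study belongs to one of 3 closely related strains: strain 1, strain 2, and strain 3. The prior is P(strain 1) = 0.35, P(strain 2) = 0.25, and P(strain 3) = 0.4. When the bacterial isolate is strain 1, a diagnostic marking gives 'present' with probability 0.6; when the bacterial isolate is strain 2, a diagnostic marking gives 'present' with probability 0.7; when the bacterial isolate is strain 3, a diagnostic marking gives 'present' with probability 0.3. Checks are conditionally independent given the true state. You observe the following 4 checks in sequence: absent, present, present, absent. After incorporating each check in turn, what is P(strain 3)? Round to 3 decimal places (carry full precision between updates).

0.361

Apply Bayes' rule sequentially, carrying P(strain 3) forward.
After 'absent': normaliser = 0.4·0.3500 + 0.3·0.2500 + 0.7·0.4000; P(strain 1) ≈ 0.2828, P(strain 2) ≈ 0.1515, P(strain 3) ≈ 0.5657
After 'present': normaliser = 0.6·0.2828 + 0.7·0.1515 + 0.3·0.5657; P(strain 1) ≈ 0.3810, P(strain 2) ≈ 0.2381, P(strain 3) ≈ 0.3810
After 'present': normaliser = 0.6·0.3810 + 0.7·0.2381 + 0.3·0.3810; P(strain 1) ≈ 0.4486, P(strain 2) ≈ 0.3271, P(strain 3) ≈ 0.2243
After 'absent': normaliser = 0.4·0.4486 + 0.3·0.3271 + 0.7·0.2243; P(strain 1) ≈ 0.4129, P(strain 2) ≈ 0.2258, P(strain 3) ≈ 0.3613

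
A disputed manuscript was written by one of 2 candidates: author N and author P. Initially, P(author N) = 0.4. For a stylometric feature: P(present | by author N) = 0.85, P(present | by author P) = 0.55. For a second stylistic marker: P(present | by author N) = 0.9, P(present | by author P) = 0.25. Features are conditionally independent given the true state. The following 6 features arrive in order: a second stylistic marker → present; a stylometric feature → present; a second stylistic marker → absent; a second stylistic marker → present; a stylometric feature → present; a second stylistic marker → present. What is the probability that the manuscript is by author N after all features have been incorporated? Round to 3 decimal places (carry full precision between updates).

Apply Bayes' rule sequentially, carrying P(author N) forward.
After a second stylistic marker='present': P(author N) = 0.9·0.4000 / (0.9·0.4000 + 0.25·0.6000) ≈ 0.7059
After a stylometric feature='present': P(author N) = 0.85·0.7059 / (0.85·0.7059 + 0.55·0.2941) ≈ 0.7876
After a second stylistic marker='absent': P(author N) = 0.1·0.7876 / (0.1·0.7876 + 0.75·0.2124) ≈ 0.3309
After a second stylistic marker='present': P(author N) = 0.9·0.3309 / (0.9·0.3309 + 0.25·0.6691) ≈ 0.6403
After a stylometric feature='present': P(author N) = 0.85·0.6403 / (0.85·0.6403 + 0.55·0.3597) ≈ 0.7334
After a second stylistic marker='present': P(author N) = 0.9·0.7334 / (0.9·0.7334 + 0.25·0.2666) ≈ 0.9083

0.908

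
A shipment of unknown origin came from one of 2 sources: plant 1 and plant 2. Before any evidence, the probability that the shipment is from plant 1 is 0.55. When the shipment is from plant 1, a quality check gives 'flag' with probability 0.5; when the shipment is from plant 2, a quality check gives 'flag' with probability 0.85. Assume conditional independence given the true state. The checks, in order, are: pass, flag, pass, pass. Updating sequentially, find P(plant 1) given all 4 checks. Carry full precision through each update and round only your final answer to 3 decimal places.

0.964

After 'pass': P(plant 1) = 0.5·0.5500 / (0.5·0.5500 + 0.15·0.4500) ≈ 0.8029
After 'flag': P(plant 1) = 0.5·0.8029 / (0.5·0.8029 + 0.85·0.1971) ≈ 0.7056
After 'pass': P(plant 1) = 0.5·0.7056 / (0.5·0.7056 + 0.15·0.2944) ≈ 0.8887
After 'pass': P(plant 1) = 0.5·0.8887 / (0.5·0.8887 + 0.15·0.1113) ≈ 0.9638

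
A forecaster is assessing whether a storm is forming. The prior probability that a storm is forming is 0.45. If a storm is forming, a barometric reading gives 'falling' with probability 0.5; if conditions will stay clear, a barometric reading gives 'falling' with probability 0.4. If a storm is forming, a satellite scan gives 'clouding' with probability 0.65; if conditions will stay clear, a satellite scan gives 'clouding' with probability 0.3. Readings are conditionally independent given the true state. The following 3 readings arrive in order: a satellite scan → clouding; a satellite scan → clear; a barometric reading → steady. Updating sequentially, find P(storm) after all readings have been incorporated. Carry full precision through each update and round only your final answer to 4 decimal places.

After a satellite scan='clouding': P(storm) = 0.65·0.4500 / (0.65·0.4500 + 0.3·0.5500) ≈ 0.6393
After a satellite scan='clear': P(storm) = 0.35·0.6393 / (0.35·0.6393 + 0.7·0.3607) ≈ 0.4699
After a barometric reading='steady': P(storm) = 0.5·0.4699 / (0.5·0.4699 + 0.6·0.5301) ≈ 0.4248

0.4248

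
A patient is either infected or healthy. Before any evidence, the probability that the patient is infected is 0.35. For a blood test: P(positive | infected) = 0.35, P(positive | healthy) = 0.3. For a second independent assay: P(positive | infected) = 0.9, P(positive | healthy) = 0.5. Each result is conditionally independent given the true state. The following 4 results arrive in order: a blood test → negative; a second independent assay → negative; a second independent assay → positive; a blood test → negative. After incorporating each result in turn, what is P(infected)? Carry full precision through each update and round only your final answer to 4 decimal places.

Apply Bayes' rule sequentially, carrying P(infected) forward.
After a blood test='negative': P(infected) = 0.65·0.3500 / (0.65·0.3500 + 0.7·0.6500) ≈ 0.3333
After a second independent assay='negative': P(infected) = 0.1·0.3333 / (0.1·0.3333 + 0.5·0.6667) ≈ 0.0909
After a second independent assay='positive': P(infected) = 0.9·0.0909 / (0.9·0.0909 + 0.5·0.9091) ≈ 0.1525
After a blood test='negative': P(infected) = 0.65·0.1525 / (0.65·0.1525 + 0.7·0.8475) ≈ 0.1432

0.1432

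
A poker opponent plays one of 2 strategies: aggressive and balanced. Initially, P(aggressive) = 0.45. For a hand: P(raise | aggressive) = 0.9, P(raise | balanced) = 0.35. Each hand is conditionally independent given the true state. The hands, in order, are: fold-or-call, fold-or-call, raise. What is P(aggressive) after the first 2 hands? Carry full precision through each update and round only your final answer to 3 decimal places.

0.019

After 'fold-or-call': P(aggressive) = 0.1·0.4500 / (0.1·0.4500 + 0.65·0.5500) ≈ 0.1118
After 'fold-or-call': P(aggressive) = 0.1·0.1118 / (0.1·0.1118 + 0.65·0.8882) ≈ 0.0190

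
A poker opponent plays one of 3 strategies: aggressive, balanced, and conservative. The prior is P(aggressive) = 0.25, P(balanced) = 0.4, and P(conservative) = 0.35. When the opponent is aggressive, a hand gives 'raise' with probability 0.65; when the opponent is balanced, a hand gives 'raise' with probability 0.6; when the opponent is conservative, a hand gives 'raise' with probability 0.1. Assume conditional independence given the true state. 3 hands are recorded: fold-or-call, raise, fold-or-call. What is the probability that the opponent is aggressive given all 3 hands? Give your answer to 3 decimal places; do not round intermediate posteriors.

0.230

After 'fold-or-call': normaliser = 0.35·0.2500 + 0.4·0.4000 + 0.9·0.3500; P(aggressive) ≈ 0.1556, P(balanced) ≈ 0.2844, P(conservative) ≈ 0.5600
After 'raise': normaliser = 0.65·0.1556 + 0.6·0.2844 + 0.1·0.5600; P(aggressive) ≈ 0.3085, P(balanced) ≈ 0.5207, P(conservative) ≈ 0.1708
After 'fold-or-call': normaliser = 0.35·0.3085 + 0.4·0.5207 + 0.9·0.1708; P(aggressive) ≈ 0.2297, P(balanced) ≈ 0.4431, P(conservative) ≈ 0.3272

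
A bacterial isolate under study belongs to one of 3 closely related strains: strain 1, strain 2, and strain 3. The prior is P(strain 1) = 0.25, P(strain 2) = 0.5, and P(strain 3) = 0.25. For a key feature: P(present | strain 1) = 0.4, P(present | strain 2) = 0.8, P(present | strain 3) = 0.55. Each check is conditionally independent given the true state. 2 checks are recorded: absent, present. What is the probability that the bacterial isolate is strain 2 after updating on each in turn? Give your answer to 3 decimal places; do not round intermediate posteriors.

After 'absent': normaliser = 0.6·0.2500 + 0.2·0.5000 + 0.45·0.2500; P(strain 1) ≈ 0.4138, P(strain 2) ≈ 0.2759, P(strain 3) ≈ 0.3103
After 'present': normaliser = 0.4·0.4138 + 0.8·0.2759 + 0.55·0.3103; P(strain 1) ≈ 0.2972, P(strain 2) ≈ 0.3963, P(strain 3) ≈ 0.3065

0.396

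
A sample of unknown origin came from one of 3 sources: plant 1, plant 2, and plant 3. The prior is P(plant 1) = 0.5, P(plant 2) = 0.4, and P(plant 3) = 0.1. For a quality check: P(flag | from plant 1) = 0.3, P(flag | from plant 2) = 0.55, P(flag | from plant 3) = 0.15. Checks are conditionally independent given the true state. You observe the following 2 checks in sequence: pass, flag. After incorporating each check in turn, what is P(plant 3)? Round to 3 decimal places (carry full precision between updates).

0.059

After 'pass': normaliser = 0.7·0.5000 + 0.45·0.4000 + 0.85·0.1000; P(plant 1) ≈ 0.5691, P(plant 2) ≈ 0.2927, P(plant 3) ≈ 0.1382
After 'flag': normaliser = 0.3·0.5691 + 0.55·0.2927 + 0.15·0.1382; P(plant 1) ≈ 0.4844, P(plant 2) ≈ 0.4567, P(plant 3) ≈ 0.0588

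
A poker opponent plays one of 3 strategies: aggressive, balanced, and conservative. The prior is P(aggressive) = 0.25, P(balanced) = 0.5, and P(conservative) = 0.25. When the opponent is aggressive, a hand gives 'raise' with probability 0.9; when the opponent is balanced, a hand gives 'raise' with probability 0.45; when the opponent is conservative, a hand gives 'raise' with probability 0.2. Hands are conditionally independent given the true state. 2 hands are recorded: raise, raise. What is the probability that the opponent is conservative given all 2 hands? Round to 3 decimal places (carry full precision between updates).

0.032

After 'raise': normaliser = 0.9·0.2500 + 0.45·0.5000 + 0.2·0.2500; P(aggressive) ≈ 0.4500, P(balanced) ≈ 0.4500, P(conservative) ≈ 0.1000
After 'raise': normaliser = 0.9·0.4500 + 0.45·0.4500 + 0.2·0.1000; P(aggressive) ≈ 0.6454, P(balanced) ≈ 0.3227, P(conservative) ≈ 0.0319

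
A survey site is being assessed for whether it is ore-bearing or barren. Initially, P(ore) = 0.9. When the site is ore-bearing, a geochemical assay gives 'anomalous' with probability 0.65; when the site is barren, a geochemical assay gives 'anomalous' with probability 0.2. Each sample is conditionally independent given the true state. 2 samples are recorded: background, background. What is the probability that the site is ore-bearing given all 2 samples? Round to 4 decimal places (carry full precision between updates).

0.6327

After 'background': P(ore) = 0.35·0.9000 / (0.35·0.9000 + 0.8·0.1000) ≈ 0.7975
After 'background': P(ore) = 0.35·0.7975 / (0.35·0.7975 + 0.8·0.2025) ≈ 0.6327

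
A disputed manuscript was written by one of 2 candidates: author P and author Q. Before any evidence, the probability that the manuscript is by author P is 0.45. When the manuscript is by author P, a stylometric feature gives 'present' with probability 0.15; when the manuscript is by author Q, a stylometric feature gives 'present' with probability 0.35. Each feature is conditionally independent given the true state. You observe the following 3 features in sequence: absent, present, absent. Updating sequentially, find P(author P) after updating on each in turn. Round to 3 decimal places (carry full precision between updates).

0.375

After 'absent': P(author P) = 0.85·0.4500 / (0.85·0.4500 + 0.65·0.5500) ≈ 0.5169
After 'present': P(author P) = 0.15·0.5169 / (0.15·0.5169 + 0.35·0.4831) ≈ 0.3144
After 'absent': P(author P) = 0.85·0.3144 / (0.85·0.3144 + 0.65·0.6856) ≈ 0.3749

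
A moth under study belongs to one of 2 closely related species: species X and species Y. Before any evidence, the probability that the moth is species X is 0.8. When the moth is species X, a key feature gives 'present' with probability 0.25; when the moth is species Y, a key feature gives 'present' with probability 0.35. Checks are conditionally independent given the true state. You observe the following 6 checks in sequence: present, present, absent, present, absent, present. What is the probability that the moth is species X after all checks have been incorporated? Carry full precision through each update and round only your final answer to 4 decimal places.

After 'present': P(species X) = 0.25·0.8000 / (0.25·0.8000 + 0.35·0.2000) ≈ 0.7407
After 'present': P(species X) = 0.25·0.7407 / (0.25·0.7407 + 0.35·0.2593) ≈ 0.6711
After 'absent': P(species X) = 0.75·0.6711 / (0.75·0.6711 + 0.65·0.3289) ≈ 0.7019
After 'present': P(species X) = 0.25·0.7019 / (0.25·0.7019 + 0.35·0.2981) ≈ 0.6271
After 'absent': P(species X) = 0.75·0.6271 / (0.75·0.6271 + 0.65·0.3729) ≈ 0.6600
After 'present': P(species X) = 0.25·0.6600 / (0.25·0.6600 + 0.35·0.3400) ≈ 0.5809

0.5809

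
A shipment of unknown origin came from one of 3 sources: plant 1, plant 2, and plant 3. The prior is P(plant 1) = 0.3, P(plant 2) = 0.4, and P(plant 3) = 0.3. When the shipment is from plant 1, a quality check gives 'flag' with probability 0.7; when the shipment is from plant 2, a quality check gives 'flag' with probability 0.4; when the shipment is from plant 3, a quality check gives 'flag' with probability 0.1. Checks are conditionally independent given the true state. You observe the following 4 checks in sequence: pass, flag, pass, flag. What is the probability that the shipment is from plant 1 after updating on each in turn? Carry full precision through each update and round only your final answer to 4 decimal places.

After 'pass': normaliser = 0.3·0.3000 + 0.6·0.4000 + 0.9·0.3000; P(plant 1) ≈ 0.1500, P(plant 2) ≈ 0.4000, P(plant 3) ≈ 0.4500
After 'flag': normaliser = 0.7·0.1500 + 0.4·0.4000 + 0.1·0.4500; P(plant 1) ≈ 0.3387, P(plant 2) ≈ 0.5161, P(plant 3) ≈ 0.1452
After 'pass': normaliser = 0.3·0.3387 + 0.6·0.5161 + 0.9·0.1452; P(plant 1) ≈ 0.1875, P(plant 2) ≈ 0.5714, P(plant 3) ≈ 0.2411
After 'flag': normaliser = 0.7·0.1875 + 0.4·0.5714 + 0.1·0.2411; P(plant 1) ≈ 0.3419, P(plant 2) ≈ 0.5953, P(plant 3) ≈ 0.0628

0.3419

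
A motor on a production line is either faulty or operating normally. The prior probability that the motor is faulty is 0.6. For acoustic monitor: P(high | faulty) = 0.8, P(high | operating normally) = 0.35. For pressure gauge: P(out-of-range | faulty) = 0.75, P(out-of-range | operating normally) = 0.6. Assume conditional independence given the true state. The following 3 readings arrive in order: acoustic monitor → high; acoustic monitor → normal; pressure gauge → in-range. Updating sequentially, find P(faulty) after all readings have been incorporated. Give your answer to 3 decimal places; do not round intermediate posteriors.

After acoustic monitor='high': P(faulty) = 0.8·0.6000 / (0.8·0.6000 + 0.35·0.4000) ≈ 0.7742
After acoustic monitor='normal': P(faulty) = 0.2·0.7742 / (0.2·0.7742 + 0.65·0.2258) ≈ 0.5134
After pressure gauge='in-range': P(faulty) = 0.25·0.5134 / (0.25·0.5134 + 0.4·0.4866) ≈ 0.3974

0.397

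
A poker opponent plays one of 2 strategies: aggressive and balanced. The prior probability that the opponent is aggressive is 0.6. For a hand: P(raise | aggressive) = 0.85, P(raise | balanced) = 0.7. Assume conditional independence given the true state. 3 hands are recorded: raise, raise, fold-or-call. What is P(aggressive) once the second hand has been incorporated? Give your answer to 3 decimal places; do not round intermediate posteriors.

After 'raise': P(aggressive) = 0.85·0.6000 / (0.85·0.6000 + 0.7·0.4000) ≈ 0.6456
After 'raise': P(aggressive) = 0.85·0.6456 / (0.85·0.6456 + 0.7·0.3544) ≈ 0.6886

0.689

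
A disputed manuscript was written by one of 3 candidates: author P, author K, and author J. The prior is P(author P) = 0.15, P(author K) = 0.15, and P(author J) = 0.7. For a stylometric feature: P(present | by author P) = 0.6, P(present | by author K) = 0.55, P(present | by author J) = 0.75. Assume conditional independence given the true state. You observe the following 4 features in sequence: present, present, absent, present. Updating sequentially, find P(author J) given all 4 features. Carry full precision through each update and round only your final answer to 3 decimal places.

After 'present': normaliser = 0.6·0.1500 + 0.55·0.1500 + 0.75·0.7000; P(author P) ≈ 0.1290, P(author K) ≈ 0.1183, P(author J) ≈ 0.7527
After 'present': normaliser = 0.6·0.1290 + 0.55·0.1183 + 0.75·0.7527; P(author P) ≈ 0.1095, P(author K) ≈ 0.0920, P(author J) ≈ 0.7985
After 'absent': normaliser = 0.4·0.1095 + 0.45·0.0920 + 0.25·0.7985; P(author P) ≈ 0.1538, P(author K) ≈ 0.1454, P(author J) ≈ 0.7008
After 'present': normaliser = 0.6·0.1538 + 0.55·0.1454 + 0.75·0.7008; P(author P) ≈ 0.1322, P(author K) ≈ 0.1146, P(author J) ≈ 0.7532

0.753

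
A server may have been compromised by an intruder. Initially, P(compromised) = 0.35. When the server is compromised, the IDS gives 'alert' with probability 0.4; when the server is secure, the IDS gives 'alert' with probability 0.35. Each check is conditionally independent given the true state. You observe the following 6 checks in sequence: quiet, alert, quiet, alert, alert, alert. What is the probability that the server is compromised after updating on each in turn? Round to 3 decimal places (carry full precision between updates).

0.439

Apply Bayes' rule sequentially, carrying P(compromised) forward.
After 'quiet': P(compromised) = 0.6·0.3500 / (0.6·0.3500 + 0.65·0.6500) ≈ 0.3320
After 'alert': P(compromised) = 0.4·0.3320 / (0.4·0.3320 + 0.35·0.6680) ≈ 0.3623
After 'quiet': P(compromised) = 0.6·0.3623 / (0.6·0.3623 + 0.65·0.6377) ≈ 0.3440
After 'alert': P(compromised) = 0.4·0.3440 / (0.4·0.3440 + 0.35·0.6560) ≈ 0.3747
After 'alert': P(compromised) = 0.4·0.3747 / (0.4·0.3747 + 0.35·0.6253) ≈ 0.4065
After 'alert': P(compromised) = 0.4·0.4065 / (0.4·0.4065 + 0.35·0.5935) ≈ 0.4391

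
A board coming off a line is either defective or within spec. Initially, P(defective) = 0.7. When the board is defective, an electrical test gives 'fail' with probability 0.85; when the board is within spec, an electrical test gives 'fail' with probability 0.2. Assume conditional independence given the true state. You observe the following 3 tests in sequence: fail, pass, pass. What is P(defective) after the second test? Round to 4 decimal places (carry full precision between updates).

0.6503

After 'fail': P(defective) = 0.85·0.7000 / (0.85·0.7000 + 0.2·0.3000) ≈ 0.9084
After 'pass': P(defective) = 0.15·0.9084 / (0.15·0.9084 + 0.8·0.0916) ≈ 0.6503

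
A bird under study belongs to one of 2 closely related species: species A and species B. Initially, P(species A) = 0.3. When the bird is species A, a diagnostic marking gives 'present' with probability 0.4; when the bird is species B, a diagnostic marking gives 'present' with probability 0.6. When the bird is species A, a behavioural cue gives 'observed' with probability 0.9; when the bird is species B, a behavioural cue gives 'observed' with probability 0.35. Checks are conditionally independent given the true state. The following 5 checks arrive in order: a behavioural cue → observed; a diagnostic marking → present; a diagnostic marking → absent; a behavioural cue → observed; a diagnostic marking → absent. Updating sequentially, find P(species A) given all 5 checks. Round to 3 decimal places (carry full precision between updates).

0.810

After a behavioural cue='observed': P(species A) = 0.9·0.3000 / (0.9·0.3000 + 0.35·0.7000) ≈ 0.5243
After a diagnostic marking='present': P(species A) = 0.4·0.5243 / (0.4·0.5243 + 0.6·0.4757) ≈ 0.4235
After a diagnostic marking='absent': P(species A) = 0.6·0.4235 / (0.6·0.4235 + 0.4·0.5765) ≈ 0.5243
After a behavioural cue='observed': P(species A) = 0.9·0.5243 / (0.9·0.5243 + 0.35·0.4757) ≈ 0.7392
After a diagnostic marking='absent': P(species A) = 0.6·0.7392 / (0.6·0.7392 + 0.4·0.2608) ≈ 0.8096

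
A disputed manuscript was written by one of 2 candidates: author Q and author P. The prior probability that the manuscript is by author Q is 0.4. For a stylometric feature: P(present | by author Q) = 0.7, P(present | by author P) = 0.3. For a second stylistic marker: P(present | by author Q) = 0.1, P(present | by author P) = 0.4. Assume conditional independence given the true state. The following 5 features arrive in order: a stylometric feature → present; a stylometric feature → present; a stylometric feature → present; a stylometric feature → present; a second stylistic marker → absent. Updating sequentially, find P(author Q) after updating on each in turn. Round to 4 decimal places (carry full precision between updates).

0.9674

Apply Bayes' rule sequentially, carrying P(author Q) forward.
After a stylometric feature='present': P(author Q) = 0.7·0.4000 / (0.7·0.4000 + 0.3·0.6000) ≈ 0.6087
After a stylometric feature='present': P(author Q) = 0.7·0.6087 / (0.7·0.6087 + 0.3·0.3913) ≈ 0.7840
After a stylometric feature='present': P(author Q) = 0.7·0.7840 / (0.7·0.7840 + 0.3·0.2160) ≈ 0.8944
After a stylometric feature='present': P(author Q) = 0.7·0.8944 / (0.7·0.8944 + 0.3·0.1056) ≈ 0.9518
After a second stylistic marker='absent': P(author Q) = 0.9·0.9518 / (0.9·0.9518 + 0.6·0.0482) ≈ 0.9674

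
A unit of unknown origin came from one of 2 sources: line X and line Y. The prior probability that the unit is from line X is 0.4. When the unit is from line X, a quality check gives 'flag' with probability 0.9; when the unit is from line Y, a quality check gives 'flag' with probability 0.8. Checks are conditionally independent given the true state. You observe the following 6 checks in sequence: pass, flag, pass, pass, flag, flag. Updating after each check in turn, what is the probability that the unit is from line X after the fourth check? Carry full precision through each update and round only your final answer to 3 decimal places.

After 'pass': P(line X) = 0.1·0.4000 / (0.1·0.4000 + 0.2·0.6000) ≈ 0.2500
After 'flag': P(line X) = 0.9·0.2500 / (0.9·0.2500 + 0.8·0.7500) ≈ 0.2727
After 'pass': P(line X) = 0.1·0.2727 / (0.1·0.2727 + 0.2·0.7273) ≈ 0.1579
After 'pass': P(line X) = 0.1·0.1579 / (0.1·0.1579 + 0.2·0.8421) ≈ 0.0857

0.086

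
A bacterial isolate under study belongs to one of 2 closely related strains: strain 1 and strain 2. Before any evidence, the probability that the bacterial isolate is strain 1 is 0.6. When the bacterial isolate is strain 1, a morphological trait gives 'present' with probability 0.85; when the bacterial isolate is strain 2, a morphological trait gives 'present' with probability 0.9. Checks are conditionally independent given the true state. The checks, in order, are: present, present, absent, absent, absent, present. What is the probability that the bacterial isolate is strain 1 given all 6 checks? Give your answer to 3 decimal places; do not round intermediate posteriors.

Apply Bayes' rule sequentially, carrying P(strain 1) forward.
After 'present': P(strain 1) = 0.85·0.6000 / (0.85·0.6000 + 0.9·0.4000) ≈ 0.5862
After 'present': P(strain 1) = 0.85·0.5862 / (0.85·0.5862 + 0.9·0.4138) ≈ 0.5723
After 'absent': P(strain 1) = 0.15·0.5723 / (0.15·0.5723 + 0.1·0.4277) ≈ 0.6674
After 'absent': P(strain 1) = 0.15·0.6674 / (0.15·0.6674 + 0.1·0.3326) ≈ 0.7506
After 'absent': P(strain 1) = 0.15·0.7506 / (0.15·0.7506 + 0.1·0.2494) ≈ 0.8187
After 'present': P(strain 1) = 0.85·0.8187 / (0.85·0.8187 + 0.9·0.1813) ≈ 0.8101

0.810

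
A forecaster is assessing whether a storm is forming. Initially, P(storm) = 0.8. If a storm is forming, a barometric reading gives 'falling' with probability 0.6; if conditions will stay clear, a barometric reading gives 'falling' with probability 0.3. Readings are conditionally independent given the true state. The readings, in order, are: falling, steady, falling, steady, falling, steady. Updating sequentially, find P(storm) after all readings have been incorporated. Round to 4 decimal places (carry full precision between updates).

0.8565

After 'falling': P(storm) = 0.6·0.8000 / (0.6·0.8000 + 0.3·0.2000) ≈ 0.8889
After 'steady': P(storm) = 0.4·0.8889 / (0.4·0.8889 + 0.7·0.1111) ≈ 0.8205
After 'falling': P(storm) = 0.6·0.8205 / (0.6·0.8205 + 0.3·0.1795) ≈ 0.9014
After 'steady': P(storm) = 0.4·0.9014 / (0.4·0.9014 + 0.7·0.0986) ≈ 0.8393
After 'falling': P(storm) = 0.6·0.8393 / (0.6·0.8393 + 0.3·0.1607) ≈ 0.9127
After 'steady': P(storm) = 0.4·0.9127 / (0.4·0.9127 + 0.7·0.0873) ≈ 0.8565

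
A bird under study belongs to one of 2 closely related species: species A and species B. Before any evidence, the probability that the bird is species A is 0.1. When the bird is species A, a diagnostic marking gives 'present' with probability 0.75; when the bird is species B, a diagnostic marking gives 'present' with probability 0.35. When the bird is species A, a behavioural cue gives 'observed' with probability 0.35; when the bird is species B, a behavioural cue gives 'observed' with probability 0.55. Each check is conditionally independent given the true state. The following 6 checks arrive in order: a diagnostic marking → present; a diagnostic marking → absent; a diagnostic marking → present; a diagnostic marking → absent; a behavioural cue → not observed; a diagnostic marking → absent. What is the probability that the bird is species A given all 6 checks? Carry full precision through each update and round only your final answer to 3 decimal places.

0.040

After a diagnostic marking='present': P(species A) = 0.75·0.1000 / (0.75·0.1000 + 0.35·0.9000) ≈ 0.1923
After a diagnostic marking='absent': P(species A) = 0.25·0.1923 / (0.25·0.1923 + 0.65·0.8077) ≈ 0.0839
After a diagnostic marking='present': P(species A) = 0.75·0.0839 / (0.75·0.0839 + 0.35·0.9161) ≈ 0.1640
After a diagnostic marking='absent': P(species A) = 0.25·0.1640 / (0.25·0.1640 + 0.65·0.8360) ≈ 0.0702
After a behavioural cue='not observed': P(species A) = 0.65·0.0702 / (0.65·0.0702 + 0.45·0.9298) ≈ 0.0983
After a diagnostic marking='absent': P(species A) = 0.25·0.0983 / (0.25·0.0983 + 0.65·0.9017) ≈ 0.0402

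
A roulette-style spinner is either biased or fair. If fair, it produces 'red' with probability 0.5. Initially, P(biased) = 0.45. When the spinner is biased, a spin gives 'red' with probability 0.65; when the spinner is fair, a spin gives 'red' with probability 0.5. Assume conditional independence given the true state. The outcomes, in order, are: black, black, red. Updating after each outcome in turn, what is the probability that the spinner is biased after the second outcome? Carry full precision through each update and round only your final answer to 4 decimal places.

After 'black': P(biased) = 0.35·0.4500 / (0.35·0.4500 + 0.5·0.5500) ≈ 0.3642
After 'black': P(biased) = 0.35·0.3642 / (0.35·0.3642 + 0.5·0.6358) ≈ 0.2862

0.2862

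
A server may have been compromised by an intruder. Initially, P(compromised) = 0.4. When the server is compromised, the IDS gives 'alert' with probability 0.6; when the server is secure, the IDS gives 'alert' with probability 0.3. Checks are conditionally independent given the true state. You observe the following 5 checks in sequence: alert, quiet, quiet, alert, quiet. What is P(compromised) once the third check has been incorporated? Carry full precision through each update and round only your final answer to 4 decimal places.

0.3033

After 'alert': P(compromised) = 0.6·0.4000 / (0.6·0.4000 + 0.3·0.6000) ≈ 0.5714
After 'quiet': P(compromised) = 0.4·0.5714 / (0.4·0.5714 + 0.7·0.4286) ≈ 0.4324
After 'quiet': P(compromised) = 0.4·0.4324 / (0.4·0.4324 + 0.7·0.5676) ≈ 0.3033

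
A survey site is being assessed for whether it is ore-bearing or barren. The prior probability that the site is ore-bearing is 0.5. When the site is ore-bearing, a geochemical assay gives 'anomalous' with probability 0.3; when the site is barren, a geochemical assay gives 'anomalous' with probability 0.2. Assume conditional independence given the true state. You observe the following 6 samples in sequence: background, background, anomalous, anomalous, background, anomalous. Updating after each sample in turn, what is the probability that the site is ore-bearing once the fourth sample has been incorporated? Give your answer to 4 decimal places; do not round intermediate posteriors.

After 'background': P(ore) = 0.7·0.5000 / (0.7·0.5000 + 0.8·0.5000) ≈ 0.4667
After 'background': P(ore) = 0.7·0.4667 / (0.7·0.4667 + 0.8·0.5333) ≈ 0.4336
After 'anomalous': P(ore) = 0.3·0.4336 / (0.3·0.4336 + 0.2·0.5664) ≈ 0.5345
After 'anomalous': P(ore) = 0.3·0.5345 / (0.3·0.5345 + 0.2·0.4655) ≈ 0.6327

0.6327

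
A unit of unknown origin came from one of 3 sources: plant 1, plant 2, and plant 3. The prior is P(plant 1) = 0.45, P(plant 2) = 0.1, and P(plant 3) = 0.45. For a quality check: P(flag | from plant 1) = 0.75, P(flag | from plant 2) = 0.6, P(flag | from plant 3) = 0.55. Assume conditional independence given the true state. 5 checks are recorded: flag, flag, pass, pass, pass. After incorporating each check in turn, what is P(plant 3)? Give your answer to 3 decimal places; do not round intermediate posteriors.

After 'flag': normaliser = 0.75·0.4500 + 0.6·0.1000 + 0.55·0.4500; P(plant 1) ≈ 0.5233, P(plant 2) ≈ 0.0930, P(plant 3) ≈ 0.3837
After 'flag': normaliser = 0.75·0.5233 + 0.6·0.0930 + 0.55·0.3837; P(plant 1) ≈ 0.5952, P(plant 2) ≈ 0.0847, P(plant 3) ≈ 0.3201
After 'pass': normaliser = 0.25·0.5952 + 0.4·0.0847 + 0.45·0.3201; P(plant 1) ≈ 0.4555, P(plant 2) ≈ 0.1036, P(plant 3) ≈ 0.4409
After 'pass': normaliser = 0.25·0.4555 + 0.4·0.1036 + 0.45·0.4409; P(plant 1) ≈ 0.3219, P(plant 2) ≈ 0.1172, P(plant 3) ≈ 0.5609
After 'pass': normaliser = 0.25·0.3219 + 0.4·0.1172 + 0.45·0.5609; P(plant 1) ≈ 0.2119, P(plant 2) ≈ 0.1234, P(plant 3) ≈ 0.6646

0.665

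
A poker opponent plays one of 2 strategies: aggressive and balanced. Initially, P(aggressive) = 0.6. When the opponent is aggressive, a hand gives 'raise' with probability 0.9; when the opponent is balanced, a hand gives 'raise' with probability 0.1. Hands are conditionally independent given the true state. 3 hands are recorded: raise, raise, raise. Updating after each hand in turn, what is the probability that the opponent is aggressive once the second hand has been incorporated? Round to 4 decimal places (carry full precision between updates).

After 'raise': P(aggressive) = 0.9·0.6000 / (0.9·0.6000 + 0.1·0.4000) ≈ 0.9310
After 'raise': P(aggressive) = 0.9·0.9310 / (0.9·0.9310 + 0.1·0.0690) ≈ 0.9918

0.9918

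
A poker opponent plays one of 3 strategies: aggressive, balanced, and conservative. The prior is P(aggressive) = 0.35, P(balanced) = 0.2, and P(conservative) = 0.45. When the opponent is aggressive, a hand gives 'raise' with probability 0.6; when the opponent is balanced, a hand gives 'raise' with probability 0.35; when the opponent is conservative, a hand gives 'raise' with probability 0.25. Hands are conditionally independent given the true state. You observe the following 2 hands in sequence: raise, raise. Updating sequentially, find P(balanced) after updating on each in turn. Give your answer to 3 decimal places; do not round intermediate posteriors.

0.137

After 'raise': normaliser = 0.6·0.3500 + 0.35·0.2000 + 0.25·0.4500; P(aggressive) ≈ 0.5350, P(balanced) ≈ 0.1783, P(conservative) ≈ 0.2866
After 'raise': normaliser = 0.6·0.5350 + 0.35·0.1783 + 0.25·0.2866; P(aggressive) ≈ 0.7054, P(balanced) ≈ 0.1372, P(conservative) ≈ 0.1575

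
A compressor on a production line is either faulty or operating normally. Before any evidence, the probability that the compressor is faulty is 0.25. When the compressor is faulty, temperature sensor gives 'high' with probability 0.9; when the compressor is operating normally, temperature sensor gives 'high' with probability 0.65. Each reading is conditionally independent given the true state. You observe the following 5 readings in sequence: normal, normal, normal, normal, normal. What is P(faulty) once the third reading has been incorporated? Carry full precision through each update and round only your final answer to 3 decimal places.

0.008

After 'normal': P(faulty) = 0.1·0.2500 / (0.1·0.2500 + 0.35·0.7500) ≈ 0.0870
After 'normal': P(faulty) = 0.1·0.0870 / (0.1·0.0870 + 0.35·0.9130) ≈ 0.0265
After 'normal': P(faulty) = 0.1·0.0265 / (0.1·0.0265 + 0.35·0.9735) ≈ 0.0077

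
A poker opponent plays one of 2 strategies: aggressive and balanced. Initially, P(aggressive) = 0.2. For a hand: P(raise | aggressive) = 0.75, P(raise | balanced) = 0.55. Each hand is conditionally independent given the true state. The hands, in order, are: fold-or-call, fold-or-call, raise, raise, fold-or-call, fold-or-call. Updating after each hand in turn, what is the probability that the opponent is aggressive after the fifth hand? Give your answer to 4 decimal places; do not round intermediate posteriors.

0.0738

Each posterior becomes the prior for the next update.
After 'fold-or-call': P(aggressive) = 0.25·0.2000 / (0.25·0.2000 + 0.45·0.8000) ≈ 0.1220
After 'fold-or-call': P(aggressive) = 0.25·0.1220 / (0.25·0.1220 + 0.45·0.8780) ≈ 0.0716
After 'raise': P(aggressive) = 0.75·0.0716 / (0.75·0.0716 + 0.55·0.9284) ≈ 0.0952
After 'raise': P(aggressive) = 0.75·0.0952 / (0.75·0.0952 + 0.55·0.9048) ≈ 0.1255
After 'fold-or-call': P(aggressive) = 0.25·0.1255 / (0.25·0.1255 + 0.45·0.8745) ≈ 0.0738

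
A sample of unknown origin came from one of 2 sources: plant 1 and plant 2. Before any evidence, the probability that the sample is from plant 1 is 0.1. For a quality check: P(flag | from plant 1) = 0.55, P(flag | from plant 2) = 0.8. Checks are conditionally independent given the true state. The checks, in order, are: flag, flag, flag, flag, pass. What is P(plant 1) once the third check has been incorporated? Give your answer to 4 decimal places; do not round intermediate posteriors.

Apply Bayes' rule sequentially, carrying P(plant 1) forward.
After 'flag': P(plant 1) = 0.55·0.1000 / (0.55·0.1000 + 0.8·0.9000) ≈ 0.0710
After 'flag': P(plant 1) = 0.55·0.0710 / (0.55·0.0710 + 0.8·0.9290) ≈ 0.0499
After 'flag': P(plant 1) = 0.55·0.0499 / (0.55·0.0499 + 0.8·0.9501) ≈ 0.0348

0.0348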